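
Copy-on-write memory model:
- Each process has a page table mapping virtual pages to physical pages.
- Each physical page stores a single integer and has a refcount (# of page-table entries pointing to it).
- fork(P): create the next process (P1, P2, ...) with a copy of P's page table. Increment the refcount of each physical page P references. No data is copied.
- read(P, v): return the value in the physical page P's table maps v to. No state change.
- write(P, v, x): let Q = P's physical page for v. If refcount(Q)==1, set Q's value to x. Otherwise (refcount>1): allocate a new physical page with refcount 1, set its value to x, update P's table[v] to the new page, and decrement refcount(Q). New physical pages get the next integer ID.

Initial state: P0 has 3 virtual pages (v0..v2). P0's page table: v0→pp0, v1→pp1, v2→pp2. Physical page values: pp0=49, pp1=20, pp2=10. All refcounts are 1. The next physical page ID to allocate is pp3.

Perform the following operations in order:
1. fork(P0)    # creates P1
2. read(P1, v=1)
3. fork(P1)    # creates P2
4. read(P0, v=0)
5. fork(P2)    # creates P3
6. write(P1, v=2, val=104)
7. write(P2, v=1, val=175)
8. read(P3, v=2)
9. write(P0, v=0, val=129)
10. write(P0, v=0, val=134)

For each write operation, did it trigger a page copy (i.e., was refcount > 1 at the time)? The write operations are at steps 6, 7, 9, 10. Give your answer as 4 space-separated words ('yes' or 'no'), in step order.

Op 1: fork(P0) -> P1. 3 ppages; refcounts: pp0:2 pp1:2 pp2:2
Op 2: read(P1, v1) -> 20. No state change.
Op 3: fork(P1) -> P2. 3 ppages; refcounts: pp0:3 pp1:3 pp2:3
Op 4: read(P0, v0) -> 49. No state change.
Op 5: fork(P2) -> P3. 3 ppages; refcounts: pp0:4 pp1:4 pp2:4
Op 6: write(P1, v2, 104). refcount(pp2)=4>1 -> COPY to pp3. 4 ppages; refcounts: pp0:4 pp1:4 pp2:3 pp3:1
Op 7: write(P2, v1, 175). refcount(pp1)=4>1 -> COPY to pp4. 5 ppages; refcounts: pp0:4 pp1:3 pp2:3 pp3:1 pp4:1
Op 8: read(P3, v2) -> 10. No state change.
Op 9: write(P0, v0, 129). refcount(pp0)=4>1 -> COPY to pp5. 6 ppages; refcounts: pp0:3 pp1:3 pp2:3 pp3:1 pp4:1 pp5:1
Op 10: write(P0, v0, 134). refcount(pp5)=1 -> write in place. 6 ppages; refcounts: pp0:3 pp1:3 pp2:3 pp3:1 pp4:1 pp5:1

yes yes yes no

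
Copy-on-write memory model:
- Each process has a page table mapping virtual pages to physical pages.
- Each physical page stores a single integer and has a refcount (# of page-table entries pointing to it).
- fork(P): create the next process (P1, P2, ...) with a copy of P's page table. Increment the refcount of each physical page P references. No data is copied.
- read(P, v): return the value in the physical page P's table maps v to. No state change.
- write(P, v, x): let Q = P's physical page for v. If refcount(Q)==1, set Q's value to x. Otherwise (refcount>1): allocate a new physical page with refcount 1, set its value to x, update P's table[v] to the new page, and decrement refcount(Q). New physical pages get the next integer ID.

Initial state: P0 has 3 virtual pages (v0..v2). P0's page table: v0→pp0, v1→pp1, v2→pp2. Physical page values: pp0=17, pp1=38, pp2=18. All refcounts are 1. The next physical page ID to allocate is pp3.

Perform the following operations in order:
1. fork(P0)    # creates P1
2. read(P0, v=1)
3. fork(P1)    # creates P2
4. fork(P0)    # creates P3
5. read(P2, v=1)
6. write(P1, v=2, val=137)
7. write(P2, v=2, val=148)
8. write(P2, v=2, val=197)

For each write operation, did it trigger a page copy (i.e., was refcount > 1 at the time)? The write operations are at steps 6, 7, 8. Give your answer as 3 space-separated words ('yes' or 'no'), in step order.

Op 1: fork(P0) -> P1. 3 ppages; refcounts: pp0:2 pp1:2 pp2:2
Op 2: read(P0, v1) -> 38. No state change.
Op 3: fork(P1) -> P2. 3 ppages; refcounts: pp0:3 pp1:3 pp2:3
Op 4: fork(P0) -> P3. 3 ppages; refcounts: pp0:4 pp1:4 pp2:4
Op 5: read(P2, v1) -> 38. No state change.
Op 6: write(P1, v2, 137). refcount(pp2)=4>1 -> COPY to pp3. 4 ppages; refcounts: pp0:4 pp1:4 pp2:3 pp3:1
Op 7: write(P2, v2, 148). refcount(pp2)=3>1 -> COPY to pp4. 5 ppages; refcounts: pp0:4 pp1:4 pp2:2 pp3:1 pp4:1
Op 8: write(P2, v2, 197). refcount(pp4)=1 -> write in place. 5 ppages; refcounts: pp0:4 pp1:4 pp2:2 pp3:1 pp4:1

yes yes no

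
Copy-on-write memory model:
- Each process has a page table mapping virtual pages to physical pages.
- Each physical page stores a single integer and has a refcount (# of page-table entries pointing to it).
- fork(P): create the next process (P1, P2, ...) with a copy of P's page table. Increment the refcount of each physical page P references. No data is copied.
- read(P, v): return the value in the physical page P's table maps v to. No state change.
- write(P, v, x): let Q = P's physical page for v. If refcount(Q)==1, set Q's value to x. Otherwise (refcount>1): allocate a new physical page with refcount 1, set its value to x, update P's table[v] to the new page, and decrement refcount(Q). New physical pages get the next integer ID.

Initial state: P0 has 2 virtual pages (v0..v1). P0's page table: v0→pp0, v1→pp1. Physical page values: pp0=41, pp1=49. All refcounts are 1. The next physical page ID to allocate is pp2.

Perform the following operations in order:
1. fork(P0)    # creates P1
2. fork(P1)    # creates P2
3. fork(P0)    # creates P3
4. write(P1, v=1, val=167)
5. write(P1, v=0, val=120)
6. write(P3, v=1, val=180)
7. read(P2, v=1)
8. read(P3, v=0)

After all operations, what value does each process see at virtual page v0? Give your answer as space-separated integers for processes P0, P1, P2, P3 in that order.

Answer: 41 120 41 41

Derivation:
Op 1: fork(P0) -> P1. 2 ppages; refcounts: pp0:2 pp1:2
Op 2: fork(P1) -> P2. 2 ppages; refcounts: pp0:3 pp1:3
Op 3: fork(P0) -> P3. 2 ppages; refcounts: pp0:4 pp1:4
Op 4: write(P1, v1, 167). refcount(pp1)=4>1 -> COPY to pp2. 3 ppages; refcounts: pp0:4 pp1:3 pp2:1
Op 5: write(P1, v0, 120). refcount(pp0)=4>1 -> COPY to pp3. 4 ppages; refcounts: pp0:3 pp1:3 pp2:1 pp3:1
Op 6: write(P3, v1, 180). refcount(pp1)=3>1 -> COPY to pp4. 5 ppages; refcounts: pp0:3 pp1:2 pp2:1 pp3:1 pp4:1
Op 7: read(P2, v1) -> 49. No state change.
Op 8: read(P3, v0) -> 41. No state change.
P0: v0 -> pp0 = 41
P1: v0 -> pp3 = 120
P2: v0 -> pp0 = 41
P3: v0 -> pp0 = 41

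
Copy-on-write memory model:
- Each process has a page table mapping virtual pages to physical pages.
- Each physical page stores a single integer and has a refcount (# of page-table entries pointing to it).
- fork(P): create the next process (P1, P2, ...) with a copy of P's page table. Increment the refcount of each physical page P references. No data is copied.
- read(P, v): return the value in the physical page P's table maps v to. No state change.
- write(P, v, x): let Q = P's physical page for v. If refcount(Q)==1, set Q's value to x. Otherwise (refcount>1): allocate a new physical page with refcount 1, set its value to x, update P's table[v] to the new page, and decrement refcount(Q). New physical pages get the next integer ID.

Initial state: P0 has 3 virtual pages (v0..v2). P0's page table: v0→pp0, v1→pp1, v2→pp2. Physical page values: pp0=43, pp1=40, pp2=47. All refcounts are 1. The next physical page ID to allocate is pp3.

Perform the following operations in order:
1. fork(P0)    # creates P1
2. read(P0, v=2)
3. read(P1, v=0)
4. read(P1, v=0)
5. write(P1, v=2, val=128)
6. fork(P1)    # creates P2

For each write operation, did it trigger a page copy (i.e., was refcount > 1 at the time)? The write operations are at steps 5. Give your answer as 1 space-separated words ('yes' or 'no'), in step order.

Op 1: fork(P0) -> P1. 3 ppages; refcounts: pp0:2 pp1:2 pp2:2
Op 2: read(P0, v2) -> 47. No state change.
Op 3: read(P1, v0) -> 43. No state change.
Op 4: read(P1, v0) -> 43. No state change.
Op 5: write(P1, v2, 128). refcount(pp2)=2>1 -> COPY to pp3. 4 ppages; refcounts: pp0:2 pp1:2 pp2:1 pp3:1
Op 6: fork(P1) -> P2. 4 ppages; refcounts: pp0:3 pp1:3 pp2:1 pp3:2

yes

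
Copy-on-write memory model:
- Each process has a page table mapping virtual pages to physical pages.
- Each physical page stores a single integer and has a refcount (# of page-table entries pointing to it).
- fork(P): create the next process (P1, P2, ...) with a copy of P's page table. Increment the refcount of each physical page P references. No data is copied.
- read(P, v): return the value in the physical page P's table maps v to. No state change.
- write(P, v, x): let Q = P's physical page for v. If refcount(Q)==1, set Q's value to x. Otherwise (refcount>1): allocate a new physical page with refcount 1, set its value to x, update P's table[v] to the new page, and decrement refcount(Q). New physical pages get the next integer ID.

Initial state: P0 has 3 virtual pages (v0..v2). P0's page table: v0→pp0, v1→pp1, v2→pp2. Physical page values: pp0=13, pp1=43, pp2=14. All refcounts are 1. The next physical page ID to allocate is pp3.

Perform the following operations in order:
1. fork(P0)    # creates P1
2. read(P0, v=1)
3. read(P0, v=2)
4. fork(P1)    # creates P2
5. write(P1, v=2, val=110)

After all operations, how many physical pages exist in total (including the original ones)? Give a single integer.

Answer: 4

Derivation:
Op 1: fork(P0) -> P1. 3 ppages; refcounts: pp0:2 pp1:2 pp2:2
Op 2: read(P0, v1) -> 43. No state change.
Op 3: read(P0, v2) -> 14. No state change.
Op 4: fork(P1) -> P2. 3 ppages; refcounts: pp0:3 pp1:3 pp2:3
Op 5: write(P1, v2, 110). refcount(pp2)=3>1 -> COPY to pp3. 4 ppages; refcounts: pp0:3 pp1:3 pp2:2 pp3:1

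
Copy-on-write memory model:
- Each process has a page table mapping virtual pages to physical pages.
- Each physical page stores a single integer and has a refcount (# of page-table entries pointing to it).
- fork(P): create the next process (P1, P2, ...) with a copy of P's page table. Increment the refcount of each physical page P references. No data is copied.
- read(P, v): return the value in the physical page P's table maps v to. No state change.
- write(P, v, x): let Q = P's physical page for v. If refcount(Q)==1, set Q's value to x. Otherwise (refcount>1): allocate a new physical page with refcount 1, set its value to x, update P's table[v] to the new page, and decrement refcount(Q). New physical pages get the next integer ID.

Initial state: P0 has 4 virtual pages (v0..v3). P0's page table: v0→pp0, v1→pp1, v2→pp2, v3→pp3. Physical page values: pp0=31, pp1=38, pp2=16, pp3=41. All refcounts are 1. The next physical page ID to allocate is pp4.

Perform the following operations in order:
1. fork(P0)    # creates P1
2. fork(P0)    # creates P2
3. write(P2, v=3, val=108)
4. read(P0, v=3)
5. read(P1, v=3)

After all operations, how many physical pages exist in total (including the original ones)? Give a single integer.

Answer: 5

Derivation:
Op 1: fork(P0) -> P1. 4 ppages; refcounts: pp0:2 pp1:2 pp2:2 pp3:2
Op 2: fork(P0) -> P2. 4 ppages; refcounts: pp0:3 pp1:3 pp2:3 pp3:3
Op 3: write(P2, v3, 108). refcount(pp3)=3>1 -> COPY to pp4. 5 ppages; refcounts: pp0:3 pp1:3 pp2:3 pp3:2 pp4:1
Op 4: read(P0, v3) -> 41. No state change.
Op 5: read(P1, v3) -> 41. No state change.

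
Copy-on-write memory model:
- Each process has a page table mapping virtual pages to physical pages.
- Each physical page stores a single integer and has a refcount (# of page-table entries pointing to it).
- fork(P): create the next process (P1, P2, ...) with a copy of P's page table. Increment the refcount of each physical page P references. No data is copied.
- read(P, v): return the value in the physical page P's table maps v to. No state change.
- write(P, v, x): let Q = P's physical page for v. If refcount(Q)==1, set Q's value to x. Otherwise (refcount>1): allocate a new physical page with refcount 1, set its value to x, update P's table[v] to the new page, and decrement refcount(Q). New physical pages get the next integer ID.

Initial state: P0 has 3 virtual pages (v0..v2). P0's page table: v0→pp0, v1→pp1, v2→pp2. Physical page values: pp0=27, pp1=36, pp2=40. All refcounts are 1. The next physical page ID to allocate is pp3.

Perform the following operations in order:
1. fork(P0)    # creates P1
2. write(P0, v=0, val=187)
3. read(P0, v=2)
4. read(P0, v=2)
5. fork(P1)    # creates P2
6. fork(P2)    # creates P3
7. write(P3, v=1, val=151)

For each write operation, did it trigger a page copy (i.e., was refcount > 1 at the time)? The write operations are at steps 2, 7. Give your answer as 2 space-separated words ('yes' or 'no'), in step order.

Op 1: fork(P0) -> P1. 3 ppages; refcounts: pp0:2 pp1:2 pp2:2
Op 2: write(P0, v0, 187). refcount(pp0)=2>1 -> COPY to pp3. 4 ppages; refcounts: pp0:1 pp1:2 pp2:2 pp3:1
Op 3: read(P0, v2) -> 40. No state change.
Op 4: read(P0, v2) -> 40. No state change.
Op 5: fork(P1) -> P2. 4 ppages; refcounts: pp0:2 pp1:3 pp2:3 pp3:1
Op 6: fork(P2) -> P3. 4 ppages; refcounts: pp0:3 pp1:4 pp2:4 pp3:1
Op 7: write(P3, v1, 151). refcount(pp1)=4>1 -> COPY to pp4. 5 ppages; refcounts: pp0:3 pp1:3 pp2:4 pp3:1 pp4:1

yes yes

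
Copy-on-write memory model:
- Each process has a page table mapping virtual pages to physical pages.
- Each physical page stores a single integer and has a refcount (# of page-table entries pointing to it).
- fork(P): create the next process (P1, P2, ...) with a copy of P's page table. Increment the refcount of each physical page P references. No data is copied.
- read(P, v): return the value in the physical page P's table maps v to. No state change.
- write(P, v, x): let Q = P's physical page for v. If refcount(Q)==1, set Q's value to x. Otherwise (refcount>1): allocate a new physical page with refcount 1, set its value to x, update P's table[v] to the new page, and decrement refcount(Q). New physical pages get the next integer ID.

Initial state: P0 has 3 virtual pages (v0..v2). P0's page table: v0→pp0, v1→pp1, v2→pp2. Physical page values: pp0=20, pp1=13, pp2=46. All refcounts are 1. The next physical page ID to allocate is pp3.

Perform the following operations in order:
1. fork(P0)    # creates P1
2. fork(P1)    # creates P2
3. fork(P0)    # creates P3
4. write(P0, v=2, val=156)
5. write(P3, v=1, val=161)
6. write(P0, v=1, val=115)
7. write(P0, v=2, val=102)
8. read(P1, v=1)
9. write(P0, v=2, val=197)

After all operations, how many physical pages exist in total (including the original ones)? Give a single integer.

Op 1: fork(P0) -> P1. 3 ppages; refcounts: pp0:2 pp1:2 pp2:2
Op 2: fork(P1) -> P2. 3 ppages; refcounts: pp0:3 pp1:3 pp2:3
Op 3: fork(P0) -> P3. 3 ppages; refcounts: pp0:4 pp1:4 pp2:4
Op 4: write(P0, v2, 156). refcount(pp2)=4>1 -> COPY to pp3. 4 ppages; refcounts: pp0:4 pp1:4 pp2:3 pp3:1
Op 5: write(P3, v1, 161). refcount(pp1)=4>1 -> COPY to pp4. 5 ppages; refcounts: pp0:4 pp1:3 pp2:3 pp3:1 pp4:1
Op 6: write(P0, v1, 115). refcount(pp1)=3>1 -> COPY to pp5. 6 ppages; refcounts: pp0:4 pp1:2 pp2:3 pp3:1 pp4:1 pp5:1
Op 7: write(P0, v2, 102). refcount(pp3)=1 -> write in place. 6 ppages; refcounts: pp0:4 pp1:2 pp2:3 pp3:1 pp4:1 pp5:1
Op 8: read(P1, v1) -> 13. No state change.
Op 9: write(P0, v2, 197). refcount(pp3)=1 -> write in place. 6 ppages; refcounts: pp0:4 pp1:2 pp2:3 pp3:1 pp4:1 pp5:1

Answer: 6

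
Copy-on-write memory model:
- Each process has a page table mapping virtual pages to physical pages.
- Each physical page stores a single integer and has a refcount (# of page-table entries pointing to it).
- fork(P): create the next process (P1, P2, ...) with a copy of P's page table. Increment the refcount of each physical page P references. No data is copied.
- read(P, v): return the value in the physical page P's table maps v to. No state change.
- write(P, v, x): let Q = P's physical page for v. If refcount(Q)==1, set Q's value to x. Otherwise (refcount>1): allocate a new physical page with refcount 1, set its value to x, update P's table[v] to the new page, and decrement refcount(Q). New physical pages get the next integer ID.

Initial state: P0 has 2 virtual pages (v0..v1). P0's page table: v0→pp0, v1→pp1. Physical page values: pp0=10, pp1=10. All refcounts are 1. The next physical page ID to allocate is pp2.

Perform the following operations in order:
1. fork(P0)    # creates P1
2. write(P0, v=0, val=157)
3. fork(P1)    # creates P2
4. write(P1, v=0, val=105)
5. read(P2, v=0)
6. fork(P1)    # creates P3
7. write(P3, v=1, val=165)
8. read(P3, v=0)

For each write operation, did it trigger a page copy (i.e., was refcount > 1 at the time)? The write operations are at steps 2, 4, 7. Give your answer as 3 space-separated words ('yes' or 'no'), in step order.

Op 1: fork(P0) -> P1. 2 ppages; refcounts: pp0:2 pp1:2
Op 2: write(P0, v0, 157). refcount(pp0)=2>1 -> COPY to pp2. 3 ppages; refcounts: pp0:1 pp1:2 pp2:1
Op 3: fork(P1) -> P2. 3 ppages; refcounts: pp0:2 pp1:3 pp2:1
Op 4: write(P1, v0, 105). refcount(pp0)=2>1 -> COPY to pp3. 4 ppages; refcounts: pp0:1 pp1:3 pp2:1 pp3:1
Op 5: read(P2, v0) -> 10. No state change.
Op 6: fork(P1) -> P3. 4 ppages; refcounts: pp0:1 pp1:4 pp2:1 pp3:2
Op 7: write(P3, v1, 165). refcount(pp1)=4>1 -> COPY to pp4. 5 ppages; refcounts: pp0:1 pp1:3 pp2:1 pp3:2 pp4:1
Op 8: read(P3, v0) -> 105. No state change.

yes yes yes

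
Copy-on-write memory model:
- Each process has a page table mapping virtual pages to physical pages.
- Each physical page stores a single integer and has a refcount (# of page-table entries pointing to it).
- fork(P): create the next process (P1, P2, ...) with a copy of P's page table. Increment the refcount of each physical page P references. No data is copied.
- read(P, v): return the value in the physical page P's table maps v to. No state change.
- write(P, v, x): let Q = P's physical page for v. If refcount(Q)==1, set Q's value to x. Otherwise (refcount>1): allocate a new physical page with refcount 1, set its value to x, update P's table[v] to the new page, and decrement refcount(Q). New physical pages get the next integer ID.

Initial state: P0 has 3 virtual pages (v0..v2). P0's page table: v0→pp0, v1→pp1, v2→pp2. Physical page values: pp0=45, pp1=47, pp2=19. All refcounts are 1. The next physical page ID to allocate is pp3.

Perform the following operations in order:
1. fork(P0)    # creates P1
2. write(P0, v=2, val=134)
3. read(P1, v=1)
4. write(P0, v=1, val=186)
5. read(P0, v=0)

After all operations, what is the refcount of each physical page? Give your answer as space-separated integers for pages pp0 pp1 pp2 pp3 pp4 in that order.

Op 1: fork(P0) -> P1. 3 ppages; refcounts: pp0:2 pp1:2 pp2:2
Op 2: write(P0, v2, 134). refcount(pp2)=2>1 -> COPY to pp3. 4 ppages; refcounts: pp0:2 pp1:2 pp2:1 pp3:1
Op 3: read(P1, v1) -> 47. No state change.
Op 4: write(P0, v1, 186). refcount(pp1)=2>1 -> COPY to pp4. 5 ppages; refcounts: pp0:2 pp1:1 pp2:1 pp3:1 pp4:1
Op 5: read(P0, v0) -> 45. No state change.

Answer: 2 1 1 1 1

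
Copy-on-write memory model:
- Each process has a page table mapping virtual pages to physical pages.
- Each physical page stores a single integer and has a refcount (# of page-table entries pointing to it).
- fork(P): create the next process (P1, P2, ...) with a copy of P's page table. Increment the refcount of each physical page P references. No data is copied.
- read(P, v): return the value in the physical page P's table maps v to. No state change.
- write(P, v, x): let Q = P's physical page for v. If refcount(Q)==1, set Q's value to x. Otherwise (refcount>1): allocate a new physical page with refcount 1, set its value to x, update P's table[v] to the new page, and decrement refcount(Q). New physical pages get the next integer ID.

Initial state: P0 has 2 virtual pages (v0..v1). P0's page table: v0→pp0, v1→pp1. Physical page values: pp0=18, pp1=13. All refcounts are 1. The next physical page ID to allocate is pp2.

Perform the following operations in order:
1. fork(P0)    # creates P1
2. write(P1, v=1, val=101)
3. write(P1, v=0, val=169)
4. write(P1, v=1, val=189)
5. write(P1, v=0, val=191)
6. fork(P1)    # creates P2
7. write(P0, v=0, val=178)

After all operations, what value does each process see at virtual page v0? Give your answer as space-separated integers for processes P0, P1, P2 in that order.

Op 1: fork(P0) -> P1. 2 ppages; refcounts: pp0:2 pp1:2
Op 2: write(P1, v1, 101). refcount(pp1)=2>1 -> COPY to pp2. 3 ppages; refcounts: pp0:2 pp1:1 pp2:1
Op 3: write(P1, v0, 169). refcount(pp0)=2>1 -> COPY to pp3. 4 ppages; refcounts: pp0:1 pp1:1 pp2:1 pp3:1
Op 4: write(P1, v1, 189). refcount(pp2)=1 -> write in place. 4 ppages; refcounts: pp0:1 pp1:1 pp2:1 pp3:1
Op 5: write(P1, v0, 191). refcount(pp3)=1 -> write in place. 4 ppages; refcounts: pp0:1 pp1:1 pp2:1 pp3:1
Op 6: fork(P1) -> P2. 4 ppages; refcounts: pp0:1 pp1:1 pp2:2 pp3:2
Op 7: write(P0, v0, 178). refcount(pp0)=1 -> write in place. 4 ppages; refcounts: pp0:1 pp1:1 pp2:2 pp3:2
P0: v0 -> pp0 = 178
P1: v0 -> pp3 = 191
P2: v0 -> pp3 = 191

Answer: 178 191 191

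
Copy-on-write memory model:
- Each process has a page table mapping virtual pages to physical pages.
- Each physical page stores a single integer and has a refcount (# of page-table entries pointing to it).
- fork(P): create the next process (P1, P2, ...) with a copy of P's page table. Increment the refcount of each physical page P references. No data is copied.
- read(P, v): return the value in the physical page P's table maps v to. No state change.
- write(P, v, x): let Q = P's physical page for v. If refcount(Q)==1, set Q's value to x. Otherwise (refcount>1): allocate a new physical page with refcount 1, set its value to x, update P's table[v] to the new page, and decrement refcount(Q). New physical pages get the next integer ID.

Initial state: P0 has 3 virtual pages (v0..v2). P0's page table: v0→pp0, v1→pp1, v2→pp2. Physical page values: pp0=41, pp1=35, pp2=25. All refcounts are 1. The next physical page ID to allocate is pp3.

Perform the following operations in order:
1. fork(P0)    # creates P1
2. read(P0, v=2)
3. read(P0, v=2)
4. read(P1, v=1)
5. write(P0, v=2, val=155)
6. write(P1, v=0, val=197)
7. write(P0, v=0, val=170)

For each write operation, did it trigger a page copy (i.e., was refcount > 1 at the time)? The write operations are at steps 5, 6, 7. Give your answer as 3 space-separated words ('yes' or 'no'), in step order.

Op 1: fork(P0) -> P1. 3 ppages; refcounts: pp0:2 pp1:2 pp2:2
Op 2: read(P0, v2) -> 25. No state change.
Op 3: read(P0, v2) -> 25. No state change.
Op 4: read(P1, v1) -> 35. No state change.
Op 5: write(P0, v2, 155). refcount(pp2)=2>1 -> COPY to pp3. 4 ppages; refcounts: pp0:2 pp1:2 pp2:1 pp3:1
Op 6: write(P1, v0, 197). refcount(pp0)=2>1 -> COPY to pp4. 5 ppages; refcounts: pp0:1 pp1:2 pp2:1 pp3:1 pp4:1
Op 7: write(P0, v0, 170). refcount(pp0)=1 -> write in place. 5 ppages; refcounts: pp0:1 pp1:2 pp2:1 pp3:1 pp4:1

yes yes no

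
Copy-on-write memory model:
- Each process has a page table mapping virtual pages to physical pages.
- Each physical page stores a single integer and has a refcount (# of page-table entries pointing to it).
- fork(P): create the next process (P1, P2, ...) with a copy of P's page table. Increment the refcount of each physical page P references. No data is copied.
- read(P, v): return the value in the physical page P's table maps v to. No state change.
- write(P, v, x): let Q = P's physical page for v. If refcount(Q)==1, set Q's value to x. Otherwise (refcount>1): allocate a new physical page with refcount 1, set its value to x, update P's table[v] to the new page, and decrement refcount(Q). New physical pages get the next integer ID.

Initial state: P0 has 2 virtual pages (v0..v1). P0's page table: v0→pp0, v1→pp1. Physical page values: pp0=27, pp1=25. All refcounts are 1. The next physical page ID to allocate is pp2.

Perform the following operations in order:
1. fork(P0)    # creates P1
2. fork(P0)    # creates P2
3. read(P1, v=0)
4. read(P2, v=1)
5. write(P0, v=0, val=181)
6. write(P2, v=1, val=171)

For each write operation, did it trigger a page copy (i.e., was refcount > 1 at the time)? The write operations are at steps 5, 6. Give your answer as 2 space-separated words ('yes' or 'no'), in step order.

Op 1: fork(P0) -> P1. 2 ppages; refcounts: pp0:2 pp1:2
Op 2: fork(P0) -> P2. 2 ppages; refcounts: pp0:3 pp1:3
Op 3: read(P1, v0) -> 27. No state change.
Op 4: read(P2, v1) -> 25. No state change.
Op 5: write(P0, v0, 181). refcount(pp0)=3>1 -> COPY to pp2. 3 ppages; refcounts: pp0:2 pp1:3 pp2:1
Op 6: write(P2, v1, 171). refcount(pp1)=3>1 -> COPY to pp3. 4 ppages; refcounts: pp0:2 pp1:2 pp2:1 pp3:1

yes yes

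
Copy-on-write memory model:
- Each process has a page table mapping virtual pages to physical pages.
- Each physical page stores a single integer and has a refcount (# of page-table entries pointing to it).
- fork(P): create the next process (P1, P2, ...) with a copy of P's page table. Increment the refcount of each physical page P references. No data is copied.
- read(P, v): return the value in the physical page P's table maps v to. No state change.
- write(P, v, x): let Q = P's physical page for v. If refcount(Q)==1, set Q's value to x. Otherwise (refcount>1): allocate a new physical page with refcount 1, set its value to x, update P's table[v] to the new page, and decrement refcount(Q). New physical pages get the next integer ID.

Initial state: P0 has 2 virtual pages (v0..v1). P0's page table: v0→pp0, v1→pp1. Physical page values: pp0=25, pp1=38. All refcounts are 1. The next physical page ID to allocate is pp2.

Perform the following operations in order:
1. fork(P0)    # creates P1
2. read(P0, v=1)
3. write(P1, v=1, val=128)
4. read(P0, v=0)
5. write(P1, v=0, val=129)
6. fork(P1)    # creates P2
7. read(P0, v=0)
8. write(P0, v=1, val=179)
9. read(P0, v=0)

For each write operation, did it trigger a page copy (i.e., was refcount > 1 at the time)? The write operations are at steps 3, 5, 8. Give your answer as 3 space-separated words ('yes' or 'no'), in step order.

Op 1: fork(P0) -> P1. 2 ppages; refcounts: pp0:2 pp1:2
Op 2: read(P0, v1) -> 38. No state change.
Op 3: write(P1, v1, 128). refcount(pp1)=2>1 -> COPY to pp2. 3 ppages; refcounts: pp0:2 pp1:1 pp2:1
Op 4: read(P0, v0) -> 25. No state change.
Op 5: write(P1, v0, 129). refcount(pp0)=2>1 -> COPY to pp3. 4 ppages; refcounts: pp0:1 pp1:1 pp2:1 pp3:1
Op 6: fork(P1) -> P2. 4 ppages; refcounts: pp0:1 pp1:1 pp2:2 pp3:2
Op 7: read(P0, v0) -> 25. No state change.
Op 8: write(P0, v1, 179). refcount(pp1)=1 -> write in place. 4 ppages; refcounts: pp0:1 pp1:1 pp2:2 pp3:2
Op 9: read(P0, v0) -> 25. No state change.

yes yes no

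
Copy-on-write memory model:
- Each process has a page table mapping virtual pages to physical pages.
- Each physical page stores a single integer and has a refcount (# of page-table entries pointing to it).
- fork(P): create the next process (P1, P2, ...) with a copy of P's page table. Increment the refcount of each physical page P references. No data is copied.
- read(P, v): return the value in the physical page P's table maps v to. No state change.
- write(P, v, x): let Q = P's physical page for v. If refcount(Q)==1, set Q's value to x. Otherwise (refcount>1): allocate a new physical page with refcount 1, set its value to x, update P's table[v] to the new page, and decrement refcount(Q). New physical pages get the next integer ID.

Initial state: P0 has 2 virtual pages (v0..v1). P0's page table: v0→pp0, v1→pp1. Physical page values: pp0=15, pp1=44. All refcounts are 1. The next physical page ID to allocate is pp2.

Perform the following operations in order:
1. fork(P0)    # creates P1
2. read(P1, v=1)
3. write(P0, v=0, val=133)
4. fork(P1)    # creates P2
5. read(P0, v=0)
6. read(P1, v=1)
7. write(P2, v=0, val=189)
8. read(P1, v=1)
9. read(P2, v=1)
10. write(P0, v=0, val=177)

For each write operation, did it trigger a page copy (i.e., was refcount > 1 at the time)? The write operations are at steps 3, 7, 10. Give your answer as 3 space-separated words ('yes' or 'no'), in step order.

Op 1: fork(P0) -> P1. 2 ppages; refcounts: pp0:2 pp1:2
Op 2: read(P1, v1) -> 44. No state change.
Op 3: write(P0, v0, 133). refcount(pp0)=2>1 -> COPY to pp2. 3 ppages; refcounts: pp0:1 pp1:2 pp2:1
Op 4: fork(P1) -> P2. 3 ppages; refcounts: pp0:2 pp1:3 pp2:1
Op 5: read(P0, v0) -> 133. No state change.
Op 6: read(P1, v1) -> 44. No state change.
Op 7: write(P2, v0, 189). refcount(pp0)=2>1 -> COPY to pp3. 4 ppages; refcounts: pp0:1 pp1:3 pp2:1 pp3:1
Op 8: read(P1, v1) -> 44. No state change.
Op 9: read(P2, v1) -> 44. No state change.
Op 10: write(P0, v0, 177). refcount(pp2)=1 -> write in place. 4 ppages; refcounts: pp0:1 pp1:3 pp2:1 pp3:1

yes yes no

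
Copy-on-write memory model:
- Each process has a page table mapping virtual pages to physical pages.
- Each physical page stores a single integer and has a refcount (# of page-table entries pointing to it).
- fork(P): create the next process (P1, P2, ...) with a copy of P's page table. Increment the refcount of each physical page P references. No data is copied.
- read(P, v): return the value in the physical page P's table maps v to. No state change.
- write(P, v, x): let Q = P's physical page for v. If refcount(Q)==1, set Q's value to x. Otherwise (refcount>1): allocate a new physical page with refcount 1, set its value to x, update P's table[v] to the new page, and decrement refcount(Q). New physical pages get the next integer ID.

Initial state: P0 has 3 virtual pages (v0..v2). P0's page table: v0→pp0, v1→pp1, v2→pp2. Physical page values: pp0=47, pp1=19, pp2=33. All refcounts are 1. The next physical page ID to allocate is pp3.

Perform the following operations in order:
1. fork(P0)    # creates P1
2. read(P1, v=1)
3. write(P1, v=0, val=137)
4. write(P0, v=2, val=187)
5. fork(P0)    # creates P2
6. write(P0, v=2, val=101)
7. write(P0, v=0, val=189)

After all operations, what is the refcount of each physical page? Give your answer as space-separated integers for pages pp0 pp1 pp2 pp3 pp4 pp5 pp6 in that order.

Op 1: fork(P0) -> P1. 3 ppages; refcounts: pp0:2 pp1:2 pp2:2
Op 2: read(P1, v1) -> 19. No state change.
Op 3: write(P1, v0, 137). refcount(pp0)=2>1 -> COPY to pp3. 4 ppages; refcounts: pp0:1 pp1:2 pp2:2 pp3:1
Op 4: write(P0, v2, 187). refcount(pp2)=2>1 -> COPY to pp4. 5 ppages; refcounts: pp0:1 pp1:2 pp2:1 pp3:1 pp4:1
Op 5: fork(P0) -> P2. 5 ppages; refcounts: pp0:2 pp1:3 pp2:1 pp3:1 pp4:2
Op 6: write(P0, v2, 101). refcount(pp4)=2>1 -> COPY to pp5. 6 ppages; refcounts: pp0:2 pp1:3 pp2:1 pp3:1 pp4:1 pp5:1
Op 7: write(P0, v0, 189). refcount(pp0)=2>1 -> COPY to pp6. 7 ppages; refcounts: pp0:1 pp1:3 pp2:1 pp3:1 pp4:1 pp5:1 pp6:1

Answer: 1 3 1 1 1 1 1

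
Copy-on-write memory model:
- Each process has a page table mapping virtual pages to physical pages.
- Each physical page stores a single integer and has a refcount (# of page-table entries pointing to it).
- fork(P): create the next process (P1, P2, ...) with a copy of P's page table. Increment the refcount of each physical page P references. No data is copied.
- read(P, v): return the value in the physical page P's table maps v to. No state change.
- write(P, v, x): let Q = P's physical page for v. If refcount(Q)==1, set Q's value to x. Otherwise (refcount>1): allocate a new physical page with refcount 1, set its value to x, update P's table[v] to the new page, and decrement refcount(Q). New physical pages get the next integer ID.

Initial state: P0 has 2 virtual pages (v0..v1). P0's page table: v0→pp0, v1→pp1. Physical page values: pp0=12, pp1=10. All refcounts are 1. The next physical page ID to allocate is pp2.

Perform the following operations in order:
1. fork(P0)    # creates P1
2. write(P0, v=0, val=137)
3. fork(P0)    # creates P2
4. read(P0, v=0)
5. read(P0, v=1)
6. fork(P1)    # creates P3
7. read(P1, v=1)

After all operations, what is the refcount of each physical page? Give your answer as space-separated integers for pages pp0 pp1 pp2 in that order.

Op 1: fork(P0) -> P1. 2 ppages; refcounts: pp0:2 pp1:2
Op 2: write(P0, v0, 137). refcount(pp0)=2>1 -> COPY to pp2. 3 ppages; refcounts: pp0:1 pp1:2 pp2:1
Op 3: fork(P0) -> P2. 3 ppages; refcounts: pp0:1 pp1:3 pp2:2
Op 4: read(P0, v0) -> 137. No state change.
Op 5: read(P0, v1) -> 10. No state change.
Op 6: fork(P1) -> P3. 3 ppages; refcounts: pp0:2 pp1:4 pp2:2
Op 7: read(P1, v1) -> 10. No state change.

Answer: 2 4 2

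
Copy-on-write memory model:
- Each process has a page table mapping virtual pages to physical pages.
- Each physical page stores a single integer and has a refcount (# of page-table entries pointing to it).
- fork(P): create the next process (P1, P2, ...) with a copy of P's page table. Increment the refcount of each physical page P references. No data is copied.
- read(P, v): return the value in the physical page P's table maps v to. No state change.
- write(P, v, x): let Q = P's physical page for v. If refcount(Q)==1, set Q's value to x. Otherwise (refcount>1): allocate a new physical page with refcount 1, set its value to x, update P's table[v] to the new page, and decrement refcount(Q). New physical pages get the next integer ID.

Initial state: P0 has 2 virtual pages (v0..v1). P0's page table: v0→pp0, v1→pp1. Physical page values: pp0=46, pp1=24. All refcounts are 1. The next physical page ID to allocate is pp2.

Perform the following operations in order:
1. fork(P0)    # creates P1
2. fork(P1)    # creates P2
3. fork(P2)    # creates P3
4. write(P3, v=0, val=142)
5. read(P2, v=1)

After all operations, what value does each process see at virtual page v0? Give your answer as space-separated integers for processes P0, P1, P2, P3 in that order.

Op 1: fork(P0) -> P1. 2 ppages; refcounts: pp0:2 pp1:2
Op 2: fork(P1) -> P2. 2 ppages; refcounts: pp0:3 pp1:3
Op 3: fork(P2) -> P3. 2 ppages; refcounts: pp0:4 pp1:4
Op 4: write(P3, v0, 142). refcount(pp0)=4>1 -> COPY to pp2. 3 ppages; refcounts: pp0:3 pp1:4 pp2:1
Op 5: read(P2, v1) -> 24. No state change.
P0: v0 -> pp0 = 46
P1: v0 -> pp0 = 46
P2: v0 -> pp0 = 46
P3: v0 -> pp2 = 142

Answer: 46 46 46 142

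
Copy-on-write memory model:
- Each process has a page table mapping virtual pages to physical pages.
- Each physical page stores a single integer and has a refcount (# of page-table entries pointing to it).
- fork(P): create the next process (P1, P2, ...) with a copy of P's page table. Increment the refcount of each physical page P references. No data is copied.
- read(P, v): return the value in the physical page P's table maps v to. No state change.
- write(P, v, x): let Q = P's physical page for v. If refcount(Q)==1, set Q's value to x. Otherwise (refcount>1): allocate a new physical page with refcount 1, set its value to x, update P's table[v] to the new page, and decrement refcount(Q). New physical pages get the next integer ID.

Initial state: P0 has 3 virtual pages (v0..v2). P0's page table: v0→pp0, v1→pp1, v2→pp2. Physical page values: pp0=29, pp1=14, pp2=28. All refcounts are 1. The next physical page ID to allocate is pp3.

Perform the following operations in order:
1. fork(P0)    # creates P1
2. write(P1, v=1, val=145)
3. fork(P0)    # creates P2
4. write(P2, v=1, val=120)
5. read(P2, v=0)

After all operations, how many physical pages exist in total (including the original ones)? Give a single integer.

Answer: 5

Derivation:
Op 1: fork(P0) -> P1. 3 ppages; refcounts: pp0:2 pp1:2 pp2:2
Op 2: write(P1, v1, 145). refcount(pp1)=2>1 -> COPY to pp3. 4 ppages; refcounts: pp0:2 pp1:1 pp2:2 pp3:1
Op 3: fork(P0) -> P2. 4 ppages; refcounts: pp0:3 pp1:2 pp2:3 pp3:1
Op 4: write(P2, v1, 120). refcount(pp1)=2>1 -> COPY to pp4. 5 ppages; refcounts: pp0:3 pp1:1 pp2:3 pp3:1 pp4:1
Op 5: read(P2, v0) -> 29. No state change.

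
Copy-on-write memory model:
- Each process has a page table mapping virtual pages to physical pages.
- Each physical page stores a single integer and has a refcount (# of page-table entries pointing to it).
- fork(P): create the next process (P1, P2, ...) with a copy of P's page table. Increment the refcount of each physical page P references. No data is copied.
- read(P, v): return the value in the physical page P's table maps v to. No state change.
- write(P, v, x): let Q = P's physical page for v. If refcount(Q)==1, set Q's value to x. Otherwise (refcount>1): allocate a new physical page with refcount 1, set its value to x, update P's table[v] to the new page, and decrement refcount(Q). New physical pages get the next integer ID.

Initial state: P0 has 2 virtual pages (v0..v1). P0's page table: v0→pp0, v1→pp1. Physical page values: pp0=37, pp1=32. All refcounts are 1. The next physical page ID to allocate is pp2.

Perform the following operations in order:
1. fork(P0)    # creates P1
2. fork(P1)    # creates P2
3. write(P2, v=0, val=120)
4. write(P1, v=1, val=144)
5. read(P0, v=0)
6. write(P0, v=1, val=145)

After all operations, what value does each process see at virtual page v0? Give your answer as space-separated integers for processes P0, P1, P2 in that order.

Answer: 37 37 120

Derivation:
Op 1: fork(P0) -> P1. 2 ppages; refcounts: pp0:2 pp1:2
Op 2: fork(P1) -> P2. 2 ppages; refcounts: pp0:3 pp1:3
Op 3: write(P2, v0, 120). refcount(pp0)=3>1 -> COPY to pp2. 3 ppages; refcounts: pp0:2 pp1:3 pp2:1
Op 4: write(P1, v1, 144). refcount(pp1)=3>1 -> COPY to pp3. 4 ppages; refcounts: pp0:2 pp1:2 pp2:1 pp3:1
Op 5: read(P0, v0) -> 37. No state change.
Op 6: write(P0, v1, 145). refcount(pp1)=2>1 -> COPY to pp4. 5 ppages; refcounts: pp0:2 pp1:1 pp2:1 pp3:1 pp4:1
P0: v0 -> pp0 = 37
P1: v0 -> pp0 = 37
P2: v0 -> pp2 = 120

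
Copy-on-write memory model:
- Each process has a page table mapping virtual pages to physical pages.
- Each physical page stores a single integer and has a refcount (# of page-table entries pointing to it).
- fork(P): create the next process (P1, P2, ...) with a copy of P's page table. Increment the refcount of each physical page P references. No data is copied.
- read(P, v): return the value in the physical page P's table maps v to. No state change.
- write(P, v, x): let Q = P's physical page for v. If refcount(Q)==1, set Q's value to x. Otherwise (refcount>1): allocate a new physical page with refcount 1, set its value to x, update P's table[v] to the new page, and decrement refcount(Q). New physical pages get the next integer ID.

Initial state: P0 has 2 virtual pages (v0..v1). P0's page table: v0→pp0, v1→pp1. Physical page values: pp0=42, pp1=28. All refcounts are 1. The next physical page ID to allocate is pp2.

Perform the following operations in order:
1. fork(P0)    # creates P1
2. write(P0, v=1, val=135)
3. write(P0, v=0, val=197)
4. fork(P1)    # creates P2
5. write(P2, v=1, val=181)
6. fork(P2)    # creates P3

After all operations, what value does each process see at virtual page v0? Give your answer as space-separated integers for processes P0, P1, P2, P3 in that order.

Answer: 197 42 42 42

Derivation:
Op 1: fork(P0) -> P1. 2 ppages; refcounts: pp0:2 pp1:2
Op 2: write(P0, v1, 135). refcount(pp1)=2>1 -> COPY to pp2. 3 ppages; refcounts: pp0:2 pp1:1 pp2:1
Op 3: write(P0, v0, 197). refcount(pp0)=2>1 -> COPY to pp3. 4 ppages; refcounts: pp0:1 pp1:1 pp2:1 pp3:1
Op 4: fork(P1) -> P2. 4 ppages; refcounts: pp0:2 pp1:2 pp2:1 pp3:1
Op 5: write(P2, v1, 181). refcount(pp1)=2>1 -> COPY to pp4. 5 ppages; refcounts: pp0:2 pp1:1 pp2:1 pp3:1 pp4:1
Op 6: fork(P2) -> P3. 5 ppages; refcounts: pp0:3 pp1:1 pp2:1 pp3:1 pp4:2
P0: v0 -> pp3 = 197
P1: v0 -> pp0 = 42
P2: v0 -> pp0 = 42
P3: v0 -> pp0 = 42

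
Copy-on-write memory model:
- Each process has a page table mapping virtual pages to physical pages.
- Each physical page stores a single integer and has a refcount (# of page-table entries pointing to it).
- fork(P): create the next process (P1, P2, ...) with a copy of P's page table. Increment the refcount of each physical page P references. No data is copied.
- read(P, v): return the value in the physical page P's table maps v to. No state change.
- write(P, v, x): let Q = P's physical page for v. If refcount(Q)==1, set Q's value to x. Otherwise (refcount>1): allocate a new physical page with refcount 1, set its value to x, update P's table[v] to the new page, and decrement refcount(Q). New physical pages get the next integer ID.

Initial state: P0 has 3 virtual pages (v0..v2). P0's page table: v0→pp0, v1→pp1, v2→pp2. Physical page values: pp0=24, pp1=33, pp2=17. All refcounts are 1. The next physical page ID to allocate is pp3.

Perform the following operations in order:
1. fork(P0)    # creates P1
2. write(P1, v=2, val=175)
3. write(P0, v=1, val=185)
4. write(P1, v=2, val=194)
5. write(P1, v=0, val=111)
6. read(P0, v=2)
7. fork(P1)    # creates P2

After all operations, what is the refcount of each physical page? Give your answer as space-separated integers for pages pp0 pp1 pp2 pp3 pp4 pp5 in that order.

Op 1: fork(P0) -> P1. 3 ppages; refcounts: pp0:2 pp1:2 pp2:2
Op 2: write(P1, v2, 175). refcount(pp2)=2>1 -> COPY to pp3. 4 ppages; refcounts: pp0:2 pp1:2 pp2:1 pp3:1
Op 3: write(P0, v1, 185). refcount(pp1)=2>1 -> COPY to pp4. 5 ppages; refcounts: pp0:2 pp1:1 pp2:1 pp3:1 pp4:1
Op 4: write(P1, v2, 194). refcount(pp3)=1 -> write in place. 5 ppages; refcounts: pp0:2 pp1:1 pp2:1 pp3:1 pp4:1
Op 5: write(P1, v0, 111). refcount(pp0)=2>1 -> COPY to pp5. 6 ppages; refcounts: pp0:1 pp1:1 pp2:1 pp3:1 pp4:1 pp5:1
Op 6: read(P0, v2) -> 17. No state change.
Op 7: fork(P1) -> P2. 6 ppages; refcounts: pp0:1 pp1:2 pp2:1 pp3:2 pp4:1 pp5:2

Answer: 1 2 1 2 1 2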